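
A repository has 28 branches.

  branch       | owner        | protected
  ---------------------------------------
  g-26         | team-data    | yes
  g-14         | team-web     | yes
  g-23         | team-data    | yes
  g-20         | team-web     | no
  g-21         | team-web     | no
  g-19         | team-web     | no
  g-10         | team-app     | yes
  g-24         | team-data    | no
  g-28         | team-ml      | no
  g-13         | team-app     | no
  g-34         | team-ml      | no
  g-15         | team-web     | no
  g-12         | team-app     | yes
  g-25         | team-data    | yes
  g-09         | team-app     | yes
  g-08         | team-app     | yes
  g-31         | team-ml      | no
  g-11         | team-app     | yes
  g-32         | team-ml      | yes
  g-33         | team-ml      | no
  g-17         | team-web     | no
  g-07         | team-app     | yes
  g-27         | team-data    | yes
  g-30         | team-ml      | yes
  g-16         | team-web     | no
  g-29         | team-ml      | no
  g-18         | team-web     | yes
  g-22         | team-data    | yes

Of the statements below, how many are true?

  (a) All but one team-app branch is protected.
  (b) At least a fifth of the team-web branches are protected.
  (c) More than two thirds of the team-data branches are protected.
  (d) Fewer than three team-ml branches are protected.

4

(a) team-app: |A| = 7, |A ∩ B| = 6; needs |A ∖ B| = 1 — true.
(b) team-web: |A| = 8, |A ∩ B| = 2; needs |A ∩ B| / |A| ≥ 1/5 — true.
(c) team-data: |A| = 6, |A ∩ B| = 5; needs |A ∩ B| / |A| > 2/3 — true.
(d) team-ml: |A| = 7, |A ∩ B| = 2; needs |A ∩ B| < 3 — true.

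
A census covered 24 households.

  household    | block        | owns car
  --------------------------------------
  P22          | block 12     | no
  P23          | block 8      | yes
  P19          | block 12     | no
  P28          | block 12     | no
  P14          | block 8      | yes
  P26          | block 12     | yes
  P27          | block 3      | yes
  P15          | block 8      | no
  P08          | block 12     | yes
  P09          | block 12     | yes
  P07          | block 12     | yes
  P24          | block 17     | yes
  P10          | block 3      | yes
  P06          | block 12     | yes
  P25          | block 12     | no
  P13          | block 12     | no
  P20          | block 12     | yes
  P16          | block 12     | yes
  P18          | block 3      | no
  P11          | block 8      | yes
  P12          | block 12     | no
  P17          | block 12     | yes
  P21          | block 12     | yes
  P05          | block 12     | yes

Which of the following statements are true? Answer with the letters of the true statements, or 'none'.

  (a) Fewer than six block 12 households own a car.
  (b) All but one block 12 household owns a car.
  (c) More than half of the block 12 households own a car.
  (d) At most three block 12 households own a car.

(c)

|A| = 16, |A ∩ B| = 10, |A ∖ B| = 6.
(a) |A ∩ B| < 6: fails.
(b) |A ∖ B| = 1: fails.
(c) |A ∩ B| > |A ∖ B|: holds.
(d) |A ∩ B| ≤ 3: fails.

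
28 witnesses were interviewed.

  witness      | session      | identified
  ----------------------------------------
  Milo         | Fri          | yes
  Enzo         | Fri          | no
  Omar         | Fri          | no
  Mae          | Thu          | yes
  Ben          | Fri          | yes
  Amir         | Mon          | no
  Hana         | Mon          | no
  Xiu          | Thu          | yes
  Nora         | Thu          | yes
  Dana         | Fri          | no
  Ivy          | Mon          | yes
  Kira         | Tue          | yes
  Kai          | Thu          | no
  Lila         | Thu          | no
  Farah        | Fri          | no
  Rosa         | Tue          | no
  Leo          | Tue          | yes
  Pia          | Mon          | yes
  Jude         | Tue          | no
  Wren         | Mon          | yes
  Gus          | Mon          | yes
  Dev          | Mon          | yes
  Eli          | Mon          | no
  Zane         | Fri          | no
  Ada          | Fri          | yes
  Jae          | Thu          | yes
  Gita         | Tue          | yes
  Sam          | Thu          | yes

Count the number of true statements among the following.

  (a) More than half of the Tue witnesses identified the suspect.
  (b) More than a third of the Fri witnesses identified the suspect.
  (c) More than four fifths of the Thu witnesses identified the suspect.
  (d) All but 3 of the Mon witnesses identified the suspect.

(a) Tue: |A| = 5, |A ∩ B| = 3; needs |A ∩ B| > |A ∖ B| — true.
(b) Fri: |A| = 8, |A ∩ B| = 3; needs |A ∩ B| / |A| > 1/3 — true.
(c) Thu: |A| = 7, |A ∩ B| = 5; needs |A ∩ B| / |A| > 4/5 — false.
(d) Mon: |A| = 8, |A ∩ B| = 5; needs |A ∖ B| = 3 — true.

3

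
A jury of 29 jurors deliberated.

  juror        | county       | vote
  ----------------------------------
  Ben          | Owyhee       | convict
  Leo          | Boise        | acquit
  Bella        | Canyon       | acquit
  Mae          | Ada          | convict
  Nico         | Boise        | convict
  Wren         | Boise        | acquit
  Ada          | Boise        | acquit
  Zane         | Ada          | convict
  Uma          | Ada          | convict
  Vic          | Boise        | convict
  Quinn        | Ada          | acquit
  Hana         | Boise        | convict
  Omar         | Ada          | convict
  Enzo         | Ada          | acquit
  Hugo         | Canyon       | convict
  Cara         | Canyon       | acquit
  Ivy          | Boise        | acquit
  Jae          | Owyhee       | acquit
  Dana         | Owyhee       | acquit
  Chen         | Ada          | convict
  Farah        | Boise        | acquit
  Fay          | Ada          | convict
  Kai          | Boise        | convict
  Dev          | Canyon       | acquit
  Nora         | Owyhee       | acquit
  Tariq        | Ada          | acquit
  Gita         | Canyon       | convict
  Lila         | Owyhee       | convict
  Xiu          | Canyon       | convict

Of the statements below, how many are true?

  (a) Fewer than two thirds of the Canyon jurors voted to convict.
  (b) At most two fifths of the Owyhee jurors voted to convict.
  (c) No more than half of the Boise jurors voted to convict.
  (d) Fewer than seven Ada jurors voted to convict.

4

(a) Canyon: |A| = 6, |A ∩ B| = 3; needs |A ∩ B| / |A| < 2/3 — true.
(b) Owyhee: |A| = 5, |A ∩ B| = 2; needs |A ∩ B| / |A| ≤ 2/5 — true.
(c) Boise: |A| = 9, |A ∩ B| = 4; needs |A ∩ B| ≤ |A ∖ B| — true.
(d) Ada: |A| = 9, |A ∩ B| = 6; needs |A ∩ B| < 7 — true.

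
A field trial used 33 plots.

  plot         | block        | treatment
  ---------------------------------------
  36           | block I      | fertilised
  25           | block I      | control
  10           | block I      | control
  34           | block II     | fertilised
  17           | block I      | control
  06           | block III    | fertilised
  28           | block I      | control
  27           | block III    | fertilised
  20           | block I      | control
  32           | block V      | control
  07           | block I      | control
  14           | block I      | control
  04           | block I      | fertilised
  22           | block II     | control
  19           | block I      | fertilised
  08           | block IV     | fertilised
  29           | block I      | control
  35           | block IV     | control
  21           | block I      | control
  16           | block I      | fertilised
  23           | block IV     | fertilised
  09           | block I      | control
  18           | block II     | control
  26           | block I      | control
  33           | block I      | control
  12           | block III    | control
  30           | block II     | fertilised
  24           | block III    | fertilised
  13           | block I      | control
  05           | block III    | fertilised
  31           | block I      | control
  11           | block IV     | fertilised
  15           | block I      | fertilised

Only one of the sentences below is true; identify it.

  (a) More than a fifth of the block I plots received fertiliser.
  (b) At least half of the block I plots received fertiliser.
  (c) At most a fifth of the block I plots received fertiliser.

(a)

|A| = 19, |A ∩ B| = 5, |A ∖ B| = 14.
(a) requires |A ∩ B| / |A| > 1/5: true.
(b) requires |A ∩ B| ≥ |A ∖ B|: false.
(c) requires |A ∩ B| / |A| ≤ 1/5: false.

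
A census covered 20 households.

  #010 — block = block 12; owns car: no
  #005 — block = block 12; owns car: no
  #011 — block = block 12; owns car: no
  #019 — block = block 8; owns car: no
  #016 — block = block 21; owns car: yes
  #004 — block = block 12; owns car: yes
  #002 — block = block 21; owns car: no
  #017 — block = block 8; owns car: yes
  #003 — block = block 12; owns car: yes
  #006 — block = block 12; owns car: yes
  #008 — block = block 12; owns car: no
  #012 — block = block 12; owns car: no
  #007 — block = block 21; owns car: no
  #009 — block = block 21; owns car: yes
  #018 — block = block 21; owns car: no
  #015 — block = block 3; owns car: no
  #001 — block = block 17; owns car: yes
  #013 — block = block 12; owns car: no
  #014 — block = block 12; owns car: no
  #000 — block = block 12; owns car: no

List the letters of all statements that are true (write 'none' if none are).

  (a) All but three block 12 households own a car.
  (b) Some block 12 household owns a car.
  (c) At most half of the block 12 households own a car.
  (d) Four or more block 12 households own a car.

|A| = 11, |A ∩ B| = 3, |A ∖ B| = 8.
(a) |A ∖ B| = 3: fails.
(b) A ∩ B ≠ ∅ (|A ∩ B| ≥ 1): holds.
(c) |A ∩ B| ≤ |A ∖ B|: holds.
(d) |A ∩ B| ≥ 4: fails.

(b), (c)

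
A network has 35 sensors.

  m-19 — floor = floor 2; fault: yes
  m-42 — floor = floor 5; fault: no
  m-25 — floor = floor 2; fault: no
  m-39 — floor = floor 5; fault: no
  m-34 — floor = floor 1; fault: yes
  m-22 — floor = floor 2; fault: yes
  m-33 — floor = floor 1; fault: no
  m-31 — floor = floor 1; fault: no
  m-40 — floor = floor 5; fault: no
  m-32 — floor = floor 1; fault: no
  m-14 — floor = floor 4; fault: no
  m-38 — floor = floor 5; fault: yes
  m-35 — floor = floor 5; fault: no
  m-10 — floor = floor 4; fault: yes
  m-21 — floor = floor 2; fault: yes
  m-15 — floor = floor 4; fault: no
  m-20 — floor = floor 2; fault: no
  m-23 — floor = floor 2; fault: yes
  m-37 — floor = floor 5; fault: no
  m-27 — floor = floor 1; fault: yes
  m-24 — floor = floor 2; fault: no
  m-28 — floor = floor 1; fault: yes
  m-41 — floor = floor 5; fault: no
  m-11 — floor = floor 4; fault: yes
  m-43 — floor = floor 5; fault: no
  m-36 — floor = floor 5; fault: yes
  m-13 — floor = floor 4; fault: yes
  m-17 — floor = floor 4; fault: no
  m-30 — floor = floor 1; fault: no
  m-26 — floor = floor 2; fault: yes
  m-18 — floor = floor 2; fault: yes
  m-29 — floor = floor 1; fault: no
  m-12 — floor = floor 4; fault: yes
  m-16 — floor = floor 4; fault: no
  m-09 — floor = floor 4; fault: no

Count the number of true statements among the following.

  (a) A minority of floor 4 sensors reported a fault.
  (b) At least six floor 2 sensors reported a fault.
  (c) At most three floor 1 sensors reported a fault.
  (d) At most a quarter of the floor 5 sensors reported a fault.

4

(a) floor 4: |A| = 9, |A ∩ B| = 4; needs |A ∩ B| < |A ∖ B| — true.
(b) floor 2: |A| = 9, |A ∩ B| = 6; needs |A ∩ B| ≥ 6 — true.
(c) floor 1: |A| = 8, |A ∩ B| = 3; needs |A ∩ B| ≤ 3 — true.
(d) floor 5: |A| = 9, |A ∩ B| = 2; needs |A ∩ B| / |A| ≤ 1/4 — true.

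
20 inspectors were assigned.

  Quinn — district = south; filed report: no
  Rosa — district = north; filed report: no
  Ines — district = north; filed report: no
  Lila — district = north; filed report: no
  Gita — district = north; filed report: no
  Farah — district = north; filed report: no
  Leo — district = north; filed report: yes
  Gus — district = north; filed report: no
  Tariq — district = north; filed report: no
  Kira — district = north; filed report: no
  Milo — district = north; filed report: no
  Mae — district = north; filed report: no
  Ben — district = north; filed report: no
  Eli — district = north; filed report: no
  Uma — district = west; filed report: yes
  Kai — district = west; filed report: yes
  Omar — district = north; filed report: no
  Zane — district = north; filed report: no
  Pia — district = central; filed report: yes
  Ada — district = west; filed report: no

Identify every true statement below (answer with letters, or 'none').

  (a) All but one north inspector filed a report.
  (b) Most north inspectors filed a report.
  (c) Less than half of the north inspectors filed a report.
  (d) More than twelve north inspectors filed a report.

|A| = 15, |A ∩ B| = 1, |A ∖ B| = 14.
(a) |A ∖ B| = 1: fails.
(b) |A ∩ B| > |A ∖ B|: fails.
(c) |A ∩ B| < |A ∖ B|: holds.
(d) |A ∩ B| > 12: fails.

(c)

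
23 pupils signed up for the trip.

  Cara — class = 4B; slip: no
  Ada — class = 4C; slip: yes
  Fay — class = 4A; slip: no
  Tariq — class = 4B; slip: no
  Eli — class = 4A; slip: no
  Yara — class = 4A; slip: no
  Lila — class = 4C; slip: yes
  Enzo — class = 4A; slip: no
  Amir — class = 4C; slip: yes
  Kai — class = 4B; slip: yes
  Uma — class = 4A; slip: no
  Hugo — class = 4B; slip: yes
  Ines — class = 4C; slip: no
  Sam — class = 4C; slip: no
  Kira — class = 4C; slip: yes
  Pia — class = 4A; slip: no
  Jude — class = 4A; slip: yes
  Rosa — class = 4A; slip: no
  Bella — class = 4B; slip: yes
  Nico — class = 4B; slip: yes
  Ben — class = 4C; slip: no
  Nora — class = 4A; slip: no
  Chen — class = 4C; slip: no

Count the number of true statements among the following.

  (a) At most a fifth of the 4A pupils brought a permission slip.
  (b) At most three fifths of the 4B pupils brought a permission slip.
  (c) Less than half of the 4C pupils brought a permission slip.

(a) 4A: |A| = 9, |A ∩ B| = 1; needs |A ∩ B| / |A| ≤ 1/5 — true.
(b) 4B: |A| = 6, |A ∩ B| = 4; needs |A ∩ B| / |A| ≤ 3/5 — false.
(c) 4C: |A| = 8, |A ∩ B| = 4; needs |A ∩ B| < |A ∖ B| — false.

1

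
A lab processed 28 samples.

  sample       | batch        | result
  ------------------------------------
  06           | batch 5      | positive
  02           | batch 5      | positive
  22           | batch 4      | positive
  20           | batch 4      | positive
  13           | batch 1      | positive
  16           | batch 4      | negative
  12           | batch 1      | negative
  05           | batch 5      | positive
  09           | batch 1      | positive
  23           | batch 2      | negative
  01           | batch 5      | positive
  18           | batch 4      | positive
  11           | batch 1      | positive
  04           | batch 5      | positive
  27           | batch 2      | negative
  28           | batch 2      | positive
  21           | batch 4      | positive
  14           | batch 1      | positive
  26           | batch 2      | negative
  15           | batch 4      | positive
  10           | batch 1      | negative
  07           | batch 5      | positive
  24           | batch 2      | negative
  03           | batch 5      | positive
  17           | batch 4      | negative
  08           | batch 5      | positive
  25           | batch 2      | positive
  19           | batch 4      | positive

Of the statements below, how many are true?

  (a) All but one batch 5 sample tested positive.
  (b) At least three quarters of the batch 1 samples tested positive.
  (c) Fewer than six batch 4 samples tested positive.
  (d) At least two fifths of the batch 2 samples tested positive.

0

(a) batch 5: |A| = 8, |A ∩ B| = 8; needs |A ∖ B| = 1 — false.
(b) batch 1: |A| = 6, |A ∩ B| = 4; needs |A ∩ B| / |A| ≥ 3/4 — false.
(c) batch 4: |A| = 8, |A ∩ B| = 6; needs |A ∩ B| < 6 — false.
(d) batch 2: |A| = 6, |A ∩ B| = 2; needs |A ∩ B| / |A| ≥ 2/5 — false.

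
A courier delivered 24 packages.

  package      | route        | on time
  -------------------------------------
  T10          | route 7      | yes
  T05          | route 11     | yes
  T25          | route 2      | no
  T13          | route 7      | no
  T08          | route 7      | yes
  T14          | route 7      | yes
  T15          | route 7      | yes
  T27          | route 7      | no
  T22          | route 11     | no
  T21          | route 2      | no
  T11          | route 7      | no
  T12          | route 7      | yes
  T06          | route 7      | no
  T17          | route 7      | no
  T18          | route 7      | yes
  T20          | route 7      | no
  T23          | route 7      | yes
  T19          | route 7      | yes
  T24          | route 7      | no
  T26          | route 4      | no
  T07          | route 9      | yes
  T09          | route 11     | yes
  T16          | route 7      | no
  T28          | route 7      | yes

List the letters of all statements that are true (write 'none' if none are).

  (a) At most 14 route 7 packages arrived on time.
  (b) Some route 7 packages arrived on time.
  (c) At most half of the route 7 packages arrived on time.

|A| = 17, |A ∩ B| = 9, |A ∖ B| = 8.
(a) |A ∩ B| ≤ 14: holds.
(b) A ∩ B ≠ ∅ (|A ∩ B| ≥ 1): holds.
(c) |A ∩ B| ≤ |A ∖ B|: fails.

(a), (b)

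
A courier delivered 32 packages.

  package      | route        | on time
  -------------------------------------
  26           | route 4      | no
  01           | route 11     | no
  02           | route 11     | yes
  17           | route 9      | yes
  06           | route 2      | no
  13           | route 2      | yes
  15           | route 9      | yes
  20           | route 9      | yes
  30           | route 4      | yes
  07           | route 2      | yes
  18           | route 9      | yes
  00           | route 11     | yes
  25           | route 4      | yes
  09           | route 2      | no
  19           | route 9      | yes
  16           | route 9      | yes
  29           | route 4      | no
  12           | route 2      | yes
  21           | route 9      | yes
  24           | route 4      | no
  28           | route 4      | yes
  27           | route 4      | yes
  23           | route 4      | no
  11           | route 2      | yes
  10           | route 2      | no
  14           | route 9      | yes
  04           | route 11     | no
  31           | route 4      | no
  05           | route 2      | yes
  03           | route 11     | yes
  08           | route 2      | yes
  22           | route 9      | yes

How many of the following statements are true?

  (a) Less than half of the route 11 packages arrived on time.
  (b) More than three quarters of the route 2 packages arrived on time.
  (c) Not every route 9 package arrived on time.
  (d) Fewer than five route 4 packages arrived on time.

(a) route 11: |A| = 5, |A ∩ B| = 3; needs |A ∩ B| < |A ∖ B| — false.
(b) route 2: |A| = 9, |A ∩ B| = 6; needs |A ∩ B| / |A| > 3/4 — false.
(c) route 9: |A| = 9, |A ∩ B| = 9; needs A ⊄ B (|A ∖ B| ≥ 1) — false.
(d) route 4: |A| = 9, |A ∩ B| = 4; needs |A ∩ B| < 5 — true.

1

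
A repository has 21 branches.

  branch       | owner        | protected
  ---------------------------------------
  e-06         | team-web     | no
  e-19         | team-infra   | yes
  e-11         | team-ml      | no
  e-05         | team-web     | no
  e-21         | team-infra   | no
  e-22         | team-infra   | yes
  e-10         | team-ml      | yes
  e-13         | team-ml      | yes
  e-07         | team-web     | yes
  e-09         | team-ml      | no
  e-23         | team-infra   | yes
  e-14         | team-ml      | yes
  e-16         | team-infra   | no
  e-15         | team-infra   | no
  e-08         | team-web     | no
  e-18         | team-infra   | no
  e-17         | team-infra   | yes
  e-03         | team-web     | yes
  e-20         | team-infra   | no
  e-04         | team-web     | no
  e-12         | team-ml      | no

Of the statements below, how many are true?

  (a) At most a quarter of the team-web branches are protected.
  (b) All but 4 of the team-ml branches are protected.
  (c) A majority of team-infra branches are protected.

(a) team-web: |A| = 6, |A ∩ B| = 2; needs |A ∩ B| / |A| ≤ 1/4 — false.
(b) team-ml: |A| = 6, |A ∩ B| = 3; needs |A ∖ B| = 4 — false.
(c) team-infra: |A| = 9, |A ∩ B| = 4; needs |A ∩ B| > |A ∖ B| — false.

0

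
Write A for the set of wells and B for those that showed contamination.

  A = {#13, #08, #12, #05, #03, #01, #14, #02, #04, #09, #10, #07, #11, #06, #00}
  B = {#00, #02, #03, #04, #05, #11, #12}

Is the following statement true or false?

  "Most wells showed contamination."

'Most wells showed contamination' holds iff |A ∩ B| > |A ∖ B|.
|A| = 15, |A ∩ B| = 7, |A ∖ B| = 8.
7 < 8, so the statement is false.

False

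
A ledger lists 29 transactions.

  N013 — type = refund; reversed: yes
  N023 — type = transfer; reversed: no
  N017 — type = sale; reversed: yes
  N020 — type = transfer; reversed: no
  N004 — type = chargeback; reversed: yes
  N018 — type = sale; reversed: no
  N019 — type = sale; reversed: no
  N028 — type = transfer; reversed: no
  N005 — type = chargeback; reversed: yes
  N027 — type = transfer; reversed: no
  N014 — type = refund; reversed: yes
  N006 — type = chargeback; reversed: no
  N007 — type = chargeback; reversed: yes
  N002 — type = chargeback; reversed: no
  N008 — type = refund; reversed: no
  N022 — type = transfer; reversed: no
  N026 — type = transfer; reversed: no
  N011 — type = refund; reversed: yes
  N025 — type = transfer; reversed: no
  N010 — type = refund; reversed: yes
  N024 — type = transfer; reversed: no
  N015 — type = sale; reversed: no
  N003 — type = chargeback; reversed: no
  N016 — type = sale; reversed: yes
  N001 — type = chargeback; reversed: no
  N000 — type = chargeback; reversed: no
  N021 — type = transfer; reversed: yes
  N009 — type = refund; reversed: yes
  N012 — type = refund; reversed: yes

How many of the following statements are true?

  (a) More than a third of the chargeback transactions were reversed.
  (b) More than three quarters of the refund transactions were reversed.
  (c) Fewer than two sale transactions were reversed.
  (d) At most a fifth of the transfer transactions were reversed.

(a) chargeback: |A| = 8, |A ∩ B| = 3; needs |A ∩ B| / |A| > 1/3 — true.
(b) refund: |A| = 7, |A ∩ B| = 6; needs |A ∩ B| / |A| > 3/4 — true.
(c) sale: |A| = 5, |A ∩ B| = 2; needs |A ∩ B| < 2 — false.
(d) transfer: |A| = 9, |A ∩ B| = 1; needs |A ∩ B| / |A| ≤ 1/5 — true.

3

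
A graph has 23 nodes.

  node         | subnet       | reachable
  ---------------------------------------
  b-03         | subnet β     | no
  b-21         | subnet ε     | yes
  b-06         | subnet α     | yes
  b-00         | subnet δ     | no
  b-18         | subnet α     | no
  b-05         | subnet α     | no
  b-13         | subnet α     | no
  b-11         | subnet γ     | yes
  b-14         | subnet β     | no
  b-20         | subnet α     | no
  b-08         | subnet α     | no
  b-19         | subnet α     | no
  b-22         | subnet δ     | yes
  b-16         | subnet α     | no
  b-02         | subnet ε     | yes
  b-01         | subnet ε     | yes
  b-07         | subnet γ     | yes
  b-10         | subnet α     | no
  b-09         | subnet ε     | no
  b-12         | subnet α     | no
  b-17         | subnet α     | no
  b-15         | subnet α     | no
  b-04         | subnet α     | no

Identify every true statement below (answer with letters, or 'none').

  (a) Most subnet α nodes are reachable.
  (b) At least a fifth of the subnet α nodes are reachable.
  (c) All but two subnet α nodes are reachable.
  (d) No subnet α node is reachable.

|A| = 13, |A ∩ B| = 1, |A ∖ B| = 12.
(a) |A ∩ B| > |A ∖ B|: fails.
(b) |A ∩ B| / |A| ≥ 1/5: fails.
(c) |A ∖ B| = 2: fails.
(d) A ∩ B = ∅ (|A ∩ B| = 0): fails.

none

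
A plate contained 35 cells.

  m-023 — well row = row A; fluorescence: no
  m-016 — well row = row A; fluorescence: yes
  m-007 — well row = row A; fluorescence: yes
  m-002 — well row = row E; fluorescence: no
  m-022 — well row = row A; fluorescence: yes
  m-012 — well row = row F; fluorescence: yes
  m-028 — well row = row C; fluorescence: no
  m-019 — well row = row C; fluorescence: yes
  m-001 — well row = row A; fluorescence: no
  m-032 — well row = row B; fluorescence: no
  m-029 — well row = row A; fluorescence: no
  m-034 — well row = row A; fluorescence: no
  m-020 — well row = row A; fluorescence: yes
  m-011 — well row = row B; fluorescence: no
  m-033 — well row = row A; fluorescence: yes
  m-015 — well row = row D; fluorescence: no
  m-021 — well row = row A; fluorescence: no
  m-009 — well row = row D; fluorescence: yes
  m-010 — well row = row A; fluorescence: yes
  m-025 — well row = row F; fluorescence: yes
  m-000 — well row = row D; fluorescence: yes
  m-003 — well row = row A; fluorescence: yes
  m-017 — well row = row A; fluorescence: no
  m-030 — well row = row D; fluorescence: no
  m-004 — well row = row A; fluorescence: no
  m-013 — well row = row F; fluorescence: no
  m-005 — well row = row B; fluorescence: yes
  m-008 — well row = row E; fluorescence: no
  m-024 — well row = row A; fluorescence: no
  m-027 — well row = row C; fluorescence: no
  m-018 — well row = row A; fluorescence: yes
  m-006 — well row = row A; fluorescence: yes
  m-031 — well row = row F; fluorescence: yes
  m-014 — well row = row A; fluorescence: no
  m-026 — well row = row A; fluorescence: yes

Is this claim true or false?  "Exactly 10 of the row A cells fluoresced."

Truth condition: |A ∩ B| = 10.
|A| = 19, |A ∩ B| = 10, |A ∖ B| = 9.
|A ∩ B| = 10, so the statement is true.

True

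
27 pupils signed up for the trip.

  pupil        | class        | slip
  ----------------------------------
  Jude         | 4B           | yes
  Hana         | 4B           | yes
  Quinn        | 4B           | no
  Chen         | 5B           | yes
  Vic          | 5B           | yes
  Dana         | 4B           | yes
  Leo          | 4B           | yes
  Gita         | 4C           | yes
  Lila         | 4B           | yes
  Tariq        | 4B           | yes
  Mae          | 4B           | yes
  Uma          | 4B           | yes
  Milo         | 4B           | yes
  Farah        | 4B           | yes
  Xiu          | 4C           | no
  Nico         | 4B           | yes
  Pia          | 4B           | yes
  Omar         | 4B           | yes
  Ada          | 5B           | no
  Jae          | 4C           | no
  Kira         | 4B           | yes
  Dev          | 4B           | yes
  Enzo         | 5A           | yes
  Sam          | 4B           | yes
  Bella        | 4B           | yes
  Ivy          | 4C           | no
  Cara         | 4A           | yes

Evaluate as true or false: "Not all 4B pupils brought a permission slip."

True

Truth condition: A ⊄ B (|A ∖ B| ≥ 1).
|A| = 18, |A ∩ B| = 17, |A ∖ B| = 1.
So the statement is true.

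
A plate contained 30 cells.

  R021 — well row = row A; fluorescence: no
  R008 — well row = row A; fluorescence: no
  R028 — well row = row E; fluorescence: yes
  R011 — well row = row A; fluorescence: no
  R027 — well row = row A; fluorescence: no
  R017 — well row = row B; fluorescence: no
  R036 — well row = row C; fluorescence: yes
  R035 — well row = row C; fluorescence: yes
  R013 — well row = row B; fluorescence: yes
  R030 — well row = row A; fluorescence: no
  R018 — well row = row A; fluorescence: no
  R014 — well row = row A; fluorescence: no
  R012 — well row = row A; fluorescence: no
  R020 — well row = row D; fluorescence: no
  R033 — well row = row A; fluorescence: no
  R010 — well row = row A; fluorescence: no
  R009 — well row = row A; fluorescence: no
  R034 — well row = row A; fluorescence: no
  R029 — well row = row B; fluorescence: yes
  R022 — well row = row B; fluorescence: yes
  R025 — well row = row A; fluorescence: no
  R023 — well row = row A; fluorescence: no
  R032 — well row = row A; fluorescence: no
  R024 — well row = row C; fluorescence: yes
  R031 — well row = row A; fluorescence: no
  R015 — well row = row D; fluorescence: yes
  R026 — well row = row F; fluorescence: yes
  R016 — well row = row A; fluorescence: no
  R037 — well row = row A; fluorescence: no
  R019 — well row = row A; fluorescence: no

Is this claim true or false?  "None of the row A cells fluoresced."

Truth condition: A ∩ B = ∅ (|A ∩ B| = 0).
|A| = 19, |A ∩ B| = 0, |A ∖ B| = 19.
So the statement is true.

True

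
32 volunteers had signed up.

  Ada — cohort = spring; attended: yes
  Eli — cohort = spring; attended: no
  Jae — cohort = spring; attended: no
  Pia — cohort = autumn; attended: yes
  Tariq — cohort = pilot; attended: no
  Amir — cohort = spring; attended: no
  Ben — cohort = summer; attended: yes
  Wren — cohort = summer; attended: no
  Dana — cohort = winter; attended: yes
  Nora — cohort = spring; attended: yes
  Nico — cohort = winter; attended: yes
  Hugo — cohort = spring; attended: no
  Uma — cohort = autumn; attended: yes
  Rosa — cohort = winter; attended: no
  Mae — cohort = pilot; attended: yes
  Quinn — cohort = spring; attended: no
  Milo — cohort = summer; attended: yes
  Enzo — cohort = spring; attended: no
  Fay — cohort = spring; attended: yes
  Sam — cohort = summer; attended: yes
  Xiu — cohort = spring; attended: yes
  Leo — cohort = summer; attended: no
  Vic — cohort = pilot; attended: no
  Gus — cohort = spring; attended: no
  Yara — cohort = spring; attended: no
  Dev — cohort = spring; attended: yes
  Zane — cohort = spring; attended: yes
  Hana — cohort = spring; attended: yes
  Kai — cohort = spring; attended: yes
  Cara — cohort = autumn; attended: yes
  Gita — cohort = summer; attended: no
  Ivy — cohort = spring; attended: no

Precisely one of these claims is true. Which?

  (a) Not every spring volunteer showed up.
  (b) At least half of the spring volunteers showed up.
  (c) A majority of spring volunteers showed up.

(a)

|A| = 17, |A ∩ B| = 8, |A ∖ B| = 9.
(a) requires A ⊄ B (|A ∖ B| ≥ 1): true.
(b) requires |A ∩ B| ≥ |A ∖ B|: false.
(c) requires |A ∩ B| > |A ∖ B|: false.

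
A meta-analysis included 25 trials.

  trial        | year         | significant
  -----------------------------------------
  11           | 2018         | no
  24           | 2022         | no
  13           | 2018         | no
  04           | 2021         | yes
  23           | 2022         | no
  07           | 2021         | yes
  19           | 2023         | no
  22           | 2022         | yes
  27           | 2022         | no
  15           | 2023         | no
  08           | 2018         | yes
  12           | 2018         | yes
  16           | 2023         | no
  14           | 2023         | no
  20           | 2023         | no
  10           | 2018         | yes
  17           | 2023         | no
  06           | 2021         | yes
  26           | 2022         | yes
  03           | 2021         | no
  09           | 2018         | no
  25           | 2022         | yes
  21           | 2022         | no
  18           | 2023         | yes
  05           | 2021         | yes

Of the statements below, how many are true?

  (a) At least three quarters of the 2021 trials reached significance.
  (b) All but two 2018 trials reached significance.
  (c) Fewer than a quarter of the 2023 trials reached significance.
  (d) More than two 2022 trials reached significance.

3

(a) 2021: |A| = 5, |A ∩ B| = 4; needs |A ∩ B| / |A| ≥ 3/4 — true.
(b) 2018: |A| = 6, |A ∩ B| = 3; needs |A ∖ B| = 2 — false.
(c) 2023: |A| = 7, |A ∩ B| = 1; needs |A ∩ B| / |A| < 1/4 — true.
(d) 2022: |A| = 7, |A ∩ B| = 3; needs |A ∩ B| > 2 — true.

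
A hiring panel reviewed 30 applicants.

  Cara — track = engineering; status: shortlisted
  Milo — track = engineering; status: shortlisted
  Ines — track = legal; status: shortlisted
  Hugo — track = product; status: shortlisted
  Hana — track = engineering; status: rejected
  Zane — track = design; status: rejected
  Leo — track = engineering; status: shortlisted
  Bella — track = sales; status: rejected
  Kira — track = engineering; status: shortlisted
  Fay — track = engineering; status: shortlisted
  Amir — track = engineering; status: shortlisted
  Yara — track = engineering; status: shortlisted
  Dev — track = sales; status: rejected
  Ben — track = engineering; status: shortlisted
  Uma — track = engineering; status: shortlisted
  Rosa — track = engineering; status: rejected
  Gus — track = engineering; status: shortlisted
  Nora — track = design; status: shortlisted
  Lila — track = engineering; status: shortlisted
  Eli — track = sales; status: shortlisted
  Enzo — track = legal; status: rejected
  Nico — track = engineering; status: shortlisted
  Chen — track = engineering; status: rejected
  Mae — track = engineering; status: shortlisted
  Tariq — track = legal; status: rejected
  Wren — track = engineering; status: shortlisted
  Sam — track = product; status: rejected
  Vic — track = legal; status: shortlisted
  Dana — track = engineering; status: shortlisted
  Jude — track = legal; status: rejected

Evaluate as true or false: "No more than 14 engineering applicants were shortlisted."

'No more than 14 engineering applicants were shortlisted' holds iff |A ∩ B| ≤ 14.
|A| = 18, |A ∩ B| = 15, |A ∖ B| = 3.
|A ∩ B| = 15, so the statement is false.

False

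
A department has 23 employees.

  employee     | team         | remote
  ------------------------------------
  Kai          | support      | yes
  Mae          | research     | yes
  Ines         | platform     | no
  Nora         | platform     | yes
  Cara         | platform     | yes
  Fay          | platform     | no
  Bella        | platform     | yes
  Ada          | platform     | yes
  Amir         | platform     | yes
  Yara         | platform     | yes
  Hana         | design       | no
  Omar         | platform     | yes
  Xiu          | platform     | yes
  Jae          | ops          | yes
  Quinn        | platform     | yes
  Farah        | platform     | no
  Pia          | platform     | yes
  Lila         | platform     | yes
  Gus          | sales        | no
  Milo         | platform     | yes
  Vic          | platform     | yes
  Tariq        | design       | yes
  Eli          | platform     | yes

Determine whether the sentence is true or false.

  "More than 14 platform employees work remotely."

'More than 14 platform employees work remotely' holds iff |A ∩ B| > 14.
|A| = 17, |A ∩ B| = 14, |A ∖ B| = 3.
|A ∩ B| = 14, so the statement is false.

False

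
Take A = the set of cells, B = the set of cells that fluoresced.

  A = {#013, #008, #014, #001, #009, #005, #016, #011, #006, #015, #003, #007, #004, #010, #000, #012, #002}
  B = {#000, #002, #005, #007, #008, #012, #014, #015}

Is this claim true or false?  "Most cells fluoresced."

'Most cells fluoresced' holds iff |A ∩ B| > |A ∖ B|.
|A| = 17, |A ∩ B| = 8, |A ∖ B| = 9.
8 < 9, so the statement is false.

False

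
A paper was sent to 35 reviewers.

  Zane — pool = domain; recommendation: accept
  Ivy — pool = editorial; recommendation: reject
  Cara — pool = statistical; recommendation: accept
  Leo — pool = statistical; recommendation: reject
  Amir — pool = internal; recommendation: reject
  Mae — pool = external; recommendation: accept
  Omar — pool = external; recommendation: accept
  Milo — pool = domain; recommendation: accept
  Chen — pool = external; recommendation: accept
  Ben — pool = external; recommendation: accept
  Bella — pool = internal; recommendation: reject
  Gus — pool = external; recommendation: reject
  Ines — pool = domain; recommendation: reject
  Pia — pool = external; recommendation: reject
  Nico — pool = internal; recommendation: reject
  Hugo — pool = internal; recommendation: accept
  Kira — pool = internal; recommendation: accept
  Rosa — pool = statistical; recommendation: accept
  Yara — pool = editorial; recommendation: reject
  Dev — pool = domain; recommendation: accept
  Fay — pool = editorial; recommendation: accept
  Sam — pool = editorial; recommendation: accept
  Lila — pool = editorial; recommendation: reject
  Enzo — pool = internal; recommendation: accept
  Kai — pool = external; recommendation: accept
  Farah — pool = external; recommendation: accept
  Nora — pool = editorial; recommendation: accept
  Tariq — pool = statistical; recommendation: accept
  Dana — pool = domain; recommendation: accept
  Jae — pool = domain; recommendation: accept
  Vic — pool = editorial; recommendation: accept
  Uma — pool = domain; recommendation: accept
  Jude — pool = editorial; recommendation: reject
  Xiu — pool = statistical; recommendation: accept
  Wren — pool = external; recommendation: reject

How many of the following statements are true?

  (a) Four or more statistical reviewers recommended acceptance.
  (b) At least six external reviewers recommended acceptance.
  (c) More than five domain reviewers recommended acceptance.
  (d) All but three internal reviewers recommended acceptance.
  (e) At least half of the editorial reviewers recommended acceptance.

(a) statistical: |A| = 5, |A ∩ B| = 4; needs |A ∩ B| ≥ 4 — true.
(b) external: |A| = 9, |A ∩ B| = 6; needs |A ∩ B| ≥ 6 — true.
(c) domain: |A| = 7, |A ∩ B| = 6; needs |A ∩ B| > 5 — true.
(d) internal: |A| = 6, |A ∩ B| = 3; needs |A ∖ B| = 3 — true.
(e) editorial: |A| = 8, |A ∩ B| = 4; needs |A ∩ B| ≥ |A ∖ B| — true.

5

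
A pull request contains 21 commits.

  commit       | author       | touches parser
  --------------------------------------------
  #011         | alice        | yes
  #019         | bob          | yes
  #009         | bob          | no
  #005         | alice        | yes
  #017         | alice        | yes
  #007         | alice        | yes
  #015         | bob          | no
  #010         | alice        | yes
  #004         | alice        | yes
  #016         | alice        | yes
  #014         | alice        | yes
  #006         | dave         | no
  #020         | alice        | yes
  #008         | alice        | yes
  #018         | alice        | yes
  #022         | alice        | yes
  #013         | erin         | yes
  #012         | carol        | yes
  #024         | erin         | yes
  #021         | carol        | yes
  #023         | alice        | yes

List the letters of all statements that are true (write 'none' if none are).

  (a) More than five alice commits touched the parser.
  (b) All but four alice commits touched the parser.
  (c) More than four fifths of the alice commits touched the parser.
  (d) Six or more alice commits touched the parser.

|A| = 13, |A ∩ B| = 13, |A ∖ B| = 0.
(a) |A ∩ B| > 5: holds.
(b) |A ∖ B| = 4: fails.
(c) |A ∩ B| / |A| > 4/5: holds.
(d) |A ∩ B| ≥ 6: holds.

(a), (c), (d)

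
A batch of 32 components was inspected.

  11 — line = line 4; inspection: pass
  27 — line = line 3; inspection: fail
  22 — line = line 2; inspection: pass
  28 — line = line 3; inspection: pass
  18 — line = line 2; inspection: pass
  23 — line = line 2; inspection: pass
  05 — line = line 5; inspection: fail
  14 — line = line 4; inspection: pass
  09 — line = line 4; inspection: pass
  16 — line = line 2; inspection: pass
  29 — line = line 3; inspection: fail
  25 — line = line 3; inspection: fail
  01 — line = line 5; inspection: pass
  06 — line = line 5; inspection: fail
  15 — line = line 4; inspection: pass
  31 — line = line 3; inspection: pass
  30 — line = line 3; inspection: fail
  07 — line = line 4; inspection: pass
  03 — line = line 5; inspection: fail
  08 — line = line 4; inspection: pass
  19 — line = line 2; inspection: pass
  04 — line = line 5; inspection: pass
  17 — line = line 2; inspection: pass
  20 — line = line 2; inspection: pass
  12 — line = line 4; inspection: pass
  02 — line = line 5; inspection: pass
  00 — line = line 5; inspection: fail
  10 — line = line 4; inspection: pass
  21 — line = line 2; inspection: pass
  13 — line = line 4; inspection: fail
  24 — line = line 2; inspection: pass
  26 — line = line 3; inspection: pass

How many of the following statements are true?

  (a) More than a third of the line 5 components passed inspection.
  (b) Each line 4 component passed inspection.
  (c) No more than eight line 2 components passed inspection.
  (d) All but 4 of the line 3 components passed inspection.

2

(a) line 5: |A| = 7, |A ∩ B| = 3; needs |A ∩ B| / |A| > 1/3 — true.
(b) line 4: |A| = 9, |A ∩ B| = 8; needs A ⊆ B, i.e. every element of A is in B (|A ∖ B| = 0) — false.
(c) line 2: |A| = 9, |A ∩ B| = 9; needs |A ∩ B| ≤ 8 — false.
(d) line 3: |A| = 7, |A ∩ B| = 3; needs |A ∖ B| = 4 — true.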